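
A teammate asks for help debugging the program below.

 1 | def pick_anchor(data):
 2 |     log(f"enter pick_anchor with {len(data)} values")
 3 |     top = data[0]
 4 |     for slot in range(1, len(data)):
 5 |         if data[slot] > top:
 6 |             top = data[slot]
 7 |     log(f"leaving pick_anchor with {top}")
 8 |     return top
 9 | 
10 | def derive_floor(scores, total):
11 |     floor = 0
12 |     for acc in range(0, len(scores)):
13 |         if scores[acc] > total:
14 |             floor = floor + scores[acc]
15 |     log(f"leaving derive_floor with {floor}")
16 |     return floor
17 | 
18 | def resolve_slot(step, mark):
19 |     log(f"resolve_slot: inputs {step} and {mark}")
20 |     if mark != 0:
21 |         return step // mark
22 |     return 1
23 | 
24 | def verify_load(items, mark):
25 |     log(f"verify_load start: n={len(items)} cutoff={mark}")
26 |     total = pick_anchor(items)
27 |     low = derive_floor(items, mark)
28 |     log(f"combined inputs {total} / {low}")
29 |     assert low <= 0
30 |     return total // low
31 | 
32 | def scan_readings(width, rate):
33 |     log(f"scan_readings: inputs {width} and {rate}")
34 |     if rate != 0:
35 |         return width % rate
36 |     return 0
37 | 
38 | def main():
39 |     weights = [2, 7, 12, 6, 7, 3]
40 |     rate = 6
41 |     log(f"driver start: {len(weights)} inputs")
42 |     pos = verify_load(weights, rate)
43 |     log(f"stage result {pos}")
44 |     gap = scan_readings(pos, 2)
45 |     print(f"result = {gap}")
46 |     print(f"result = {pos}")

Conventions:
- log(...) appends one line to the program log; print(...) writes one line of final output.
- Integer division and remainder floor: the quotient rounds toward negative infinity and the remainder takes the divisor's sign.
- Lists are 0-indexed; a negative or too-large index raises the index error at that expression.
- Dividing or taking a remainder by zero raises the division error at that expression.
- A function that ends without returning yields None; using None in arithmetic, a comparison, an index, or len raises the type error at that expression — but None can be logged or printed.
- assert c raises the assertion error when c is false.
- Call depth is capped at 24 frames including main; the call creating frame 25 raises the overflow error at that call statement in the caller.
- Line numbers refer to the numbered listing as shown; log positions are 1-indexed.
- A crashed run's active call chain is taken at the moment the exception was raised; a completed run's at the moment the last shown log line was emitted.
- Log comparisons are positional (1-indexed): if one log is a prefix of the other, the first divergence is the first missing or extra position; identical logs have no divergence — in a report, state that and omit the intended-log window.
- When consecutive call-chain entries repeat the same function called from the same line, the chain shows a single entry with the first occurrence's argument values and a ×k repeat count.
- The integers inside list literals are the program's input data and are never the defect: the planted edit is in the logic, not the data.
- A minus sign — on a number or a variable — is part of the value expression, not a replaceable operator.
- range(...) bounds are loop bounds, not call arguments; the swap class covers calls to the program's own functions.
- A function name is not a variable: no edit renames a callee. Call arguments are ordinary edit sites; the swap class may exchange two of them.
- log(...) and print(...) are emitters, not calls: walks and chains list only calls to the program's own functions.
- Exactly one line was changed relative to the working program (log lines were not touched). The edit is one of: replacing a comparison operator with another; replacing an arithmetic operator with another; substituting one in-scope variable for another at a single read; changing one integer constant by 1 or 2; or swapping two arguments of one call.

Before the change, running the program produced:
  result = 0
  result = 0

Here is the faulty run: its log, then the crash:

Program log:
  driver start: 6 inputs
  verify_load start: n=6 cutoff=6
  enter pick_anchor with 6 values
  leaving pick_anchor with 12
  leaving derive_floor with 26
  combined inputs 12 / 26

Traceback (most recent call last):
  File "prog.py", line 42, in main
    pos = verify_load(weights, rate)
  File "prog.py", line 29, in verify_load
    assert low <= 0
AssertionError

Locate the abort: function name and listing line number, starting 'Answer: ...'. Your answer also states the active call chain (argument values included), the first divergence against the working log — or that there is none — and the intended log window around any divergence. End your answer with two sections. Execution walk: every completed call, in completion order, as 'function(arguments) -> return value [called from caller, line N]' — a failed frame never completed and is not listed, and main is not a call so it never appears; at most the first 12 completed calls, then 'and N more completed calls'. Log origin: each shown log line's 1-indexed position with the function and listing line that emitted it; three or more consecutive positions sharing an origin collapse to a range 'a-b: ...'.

Answer: the error was raised in verify_load, line 29.
Key fact: After 6 matching log lines the faulty run goes silent, while the working version continues with 'stage result 0'.
Call chain: main -> verify_load([2, 7, 12, 6, 7, 3], 6) (called at line 42).
First divergence: position 7 — after 6 matching lines the faulty run goes silent; intended next line 'stage result 0'.
Intended log window:
  5: leaving derive_floor with 26
  6: combined inputs 12 / 26
  7: stage result 0
  8: scan_readings: inputs 0 and 2
Execution walk:
  pick_anchor([2, 7, 12, 6, 7, 3]) -> 12  [called from verify_load, line 26]
  derive_floor([2, 7, 12, 6, 7, 3], 6) -> 26  [called from verify_load, line 27]
Origin of each log line:
  1: logged in main at line 41
  2: logged in verify_load at line 25
  3: logged in pick_anchor at line 2
  4: logged in pick_anchor at line 7
  5: logged in derive_floor at line 15
  6: logged in verify_load at line 28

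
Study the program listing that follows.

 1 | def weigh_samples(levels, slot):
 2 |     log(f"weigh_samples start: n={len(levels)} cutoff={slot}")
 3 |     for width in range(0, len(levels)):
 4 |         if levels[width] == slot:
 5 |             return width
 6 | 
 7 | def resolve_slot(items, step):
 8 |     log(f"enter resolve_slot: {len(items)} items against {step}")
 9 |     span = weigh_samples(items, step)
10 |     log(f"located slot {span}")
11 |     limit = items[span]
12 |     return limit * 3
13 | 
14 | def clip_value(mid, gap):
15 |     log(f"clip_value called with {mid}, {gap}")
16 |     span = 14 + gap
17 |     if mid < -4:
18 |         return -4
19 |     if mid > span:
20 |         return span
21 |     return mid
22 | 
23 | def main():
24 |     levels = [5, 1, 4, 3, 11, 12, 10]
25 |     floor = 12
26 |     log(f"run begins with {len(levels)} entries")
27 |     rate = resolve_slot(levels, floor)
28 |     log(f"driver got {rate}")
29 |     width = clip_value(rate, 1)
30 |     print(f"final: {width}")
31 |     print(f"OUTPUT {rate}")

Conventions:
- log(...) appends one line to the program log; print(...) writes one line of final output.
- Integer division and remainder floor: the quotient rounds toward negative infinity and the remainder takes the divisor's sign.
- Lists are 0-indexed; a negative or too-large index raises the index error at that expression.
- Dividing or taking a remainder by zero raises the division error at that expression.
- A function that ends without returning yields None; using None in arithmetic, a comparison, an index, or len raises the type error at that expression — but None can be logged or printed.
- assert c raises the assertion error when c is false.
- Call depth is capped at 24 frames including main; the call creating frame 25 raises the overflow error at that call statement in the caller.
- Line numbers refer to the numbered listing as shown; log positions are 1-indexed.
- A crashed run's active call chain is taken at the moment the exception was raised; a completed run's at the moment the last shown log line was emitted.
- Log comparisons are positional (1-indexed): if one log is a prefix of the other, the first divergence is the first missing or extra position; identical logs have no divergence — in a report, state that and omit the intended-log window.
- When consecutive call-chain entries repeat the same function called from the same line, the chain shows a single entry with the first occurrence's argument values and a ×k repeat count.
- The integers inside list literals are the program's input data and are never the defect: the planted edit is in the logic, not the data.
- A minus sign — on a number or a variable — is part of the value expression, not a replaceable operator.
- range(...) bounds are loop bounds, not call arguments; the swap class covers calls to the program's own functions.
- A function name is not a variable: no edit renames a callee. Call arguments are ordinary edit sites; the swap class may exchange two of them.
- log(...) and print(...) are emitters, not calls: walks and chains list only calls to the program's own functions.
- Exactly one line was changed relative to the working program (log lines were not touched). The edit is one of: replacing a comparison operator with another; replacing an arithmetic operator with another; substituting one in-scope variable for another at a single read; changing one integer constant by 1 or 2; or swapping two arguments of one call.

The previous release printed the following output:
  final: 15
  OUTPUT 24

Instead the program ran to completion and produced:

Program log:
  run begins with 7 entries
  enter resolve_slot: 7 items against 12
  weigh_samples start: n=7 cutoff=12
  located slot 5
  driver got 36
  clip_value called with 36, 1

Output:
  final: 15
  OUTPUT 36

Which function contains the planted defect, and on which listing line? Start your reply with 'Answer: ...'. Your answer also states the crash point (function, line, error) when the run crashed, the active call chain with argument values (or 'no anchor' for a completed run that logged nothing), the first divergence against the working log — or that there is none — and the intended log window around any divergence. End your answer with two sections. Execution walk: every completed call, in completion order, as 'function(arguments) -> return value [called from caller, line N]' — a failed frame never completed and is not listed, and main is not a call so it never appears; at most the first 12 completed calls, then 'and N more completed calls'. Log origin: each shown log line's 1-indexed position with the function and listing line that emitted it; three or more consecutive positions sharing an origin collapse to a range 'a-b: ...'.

Answer: the defect is in resolve_slot at line 12.
Core observation: Position 5 is the first bad log line: 'driver got 36' should read 'driver got 24'.
Call chain: main -> clip_value(36, 1) (called at line 29).
First divergence: position 5 — the shown line 'driver got 36' should read 'driver got 24'.
Intended log window:
  3: weigh_samples start: n=7 cutoff=12
  4: located slot 5
  5: driver got 24
  6: clip_value called with 24, 1
Execution walk:
  weigh_samples([5, 1, 4, 3, 11, 12, 10], 12) -> 5  [called from resolve_slot, line 9]
  resolve_slot([5, 1, 4, 3, 11, 12, 10], 12) -> 36  [called from main, line 27]
  clip_value(36, 1) -> 15  [called from main, line 29]
Log origins:
  1: emitted by main (line 26)
  2: emitted by resolve_slot (line 8)
  3: emitted by weigh_samples (line 2)
  4: emitted by resolve_slot (line 10)
  5: emitted by main (line 28)
  6: emitted by clip_value (line 15)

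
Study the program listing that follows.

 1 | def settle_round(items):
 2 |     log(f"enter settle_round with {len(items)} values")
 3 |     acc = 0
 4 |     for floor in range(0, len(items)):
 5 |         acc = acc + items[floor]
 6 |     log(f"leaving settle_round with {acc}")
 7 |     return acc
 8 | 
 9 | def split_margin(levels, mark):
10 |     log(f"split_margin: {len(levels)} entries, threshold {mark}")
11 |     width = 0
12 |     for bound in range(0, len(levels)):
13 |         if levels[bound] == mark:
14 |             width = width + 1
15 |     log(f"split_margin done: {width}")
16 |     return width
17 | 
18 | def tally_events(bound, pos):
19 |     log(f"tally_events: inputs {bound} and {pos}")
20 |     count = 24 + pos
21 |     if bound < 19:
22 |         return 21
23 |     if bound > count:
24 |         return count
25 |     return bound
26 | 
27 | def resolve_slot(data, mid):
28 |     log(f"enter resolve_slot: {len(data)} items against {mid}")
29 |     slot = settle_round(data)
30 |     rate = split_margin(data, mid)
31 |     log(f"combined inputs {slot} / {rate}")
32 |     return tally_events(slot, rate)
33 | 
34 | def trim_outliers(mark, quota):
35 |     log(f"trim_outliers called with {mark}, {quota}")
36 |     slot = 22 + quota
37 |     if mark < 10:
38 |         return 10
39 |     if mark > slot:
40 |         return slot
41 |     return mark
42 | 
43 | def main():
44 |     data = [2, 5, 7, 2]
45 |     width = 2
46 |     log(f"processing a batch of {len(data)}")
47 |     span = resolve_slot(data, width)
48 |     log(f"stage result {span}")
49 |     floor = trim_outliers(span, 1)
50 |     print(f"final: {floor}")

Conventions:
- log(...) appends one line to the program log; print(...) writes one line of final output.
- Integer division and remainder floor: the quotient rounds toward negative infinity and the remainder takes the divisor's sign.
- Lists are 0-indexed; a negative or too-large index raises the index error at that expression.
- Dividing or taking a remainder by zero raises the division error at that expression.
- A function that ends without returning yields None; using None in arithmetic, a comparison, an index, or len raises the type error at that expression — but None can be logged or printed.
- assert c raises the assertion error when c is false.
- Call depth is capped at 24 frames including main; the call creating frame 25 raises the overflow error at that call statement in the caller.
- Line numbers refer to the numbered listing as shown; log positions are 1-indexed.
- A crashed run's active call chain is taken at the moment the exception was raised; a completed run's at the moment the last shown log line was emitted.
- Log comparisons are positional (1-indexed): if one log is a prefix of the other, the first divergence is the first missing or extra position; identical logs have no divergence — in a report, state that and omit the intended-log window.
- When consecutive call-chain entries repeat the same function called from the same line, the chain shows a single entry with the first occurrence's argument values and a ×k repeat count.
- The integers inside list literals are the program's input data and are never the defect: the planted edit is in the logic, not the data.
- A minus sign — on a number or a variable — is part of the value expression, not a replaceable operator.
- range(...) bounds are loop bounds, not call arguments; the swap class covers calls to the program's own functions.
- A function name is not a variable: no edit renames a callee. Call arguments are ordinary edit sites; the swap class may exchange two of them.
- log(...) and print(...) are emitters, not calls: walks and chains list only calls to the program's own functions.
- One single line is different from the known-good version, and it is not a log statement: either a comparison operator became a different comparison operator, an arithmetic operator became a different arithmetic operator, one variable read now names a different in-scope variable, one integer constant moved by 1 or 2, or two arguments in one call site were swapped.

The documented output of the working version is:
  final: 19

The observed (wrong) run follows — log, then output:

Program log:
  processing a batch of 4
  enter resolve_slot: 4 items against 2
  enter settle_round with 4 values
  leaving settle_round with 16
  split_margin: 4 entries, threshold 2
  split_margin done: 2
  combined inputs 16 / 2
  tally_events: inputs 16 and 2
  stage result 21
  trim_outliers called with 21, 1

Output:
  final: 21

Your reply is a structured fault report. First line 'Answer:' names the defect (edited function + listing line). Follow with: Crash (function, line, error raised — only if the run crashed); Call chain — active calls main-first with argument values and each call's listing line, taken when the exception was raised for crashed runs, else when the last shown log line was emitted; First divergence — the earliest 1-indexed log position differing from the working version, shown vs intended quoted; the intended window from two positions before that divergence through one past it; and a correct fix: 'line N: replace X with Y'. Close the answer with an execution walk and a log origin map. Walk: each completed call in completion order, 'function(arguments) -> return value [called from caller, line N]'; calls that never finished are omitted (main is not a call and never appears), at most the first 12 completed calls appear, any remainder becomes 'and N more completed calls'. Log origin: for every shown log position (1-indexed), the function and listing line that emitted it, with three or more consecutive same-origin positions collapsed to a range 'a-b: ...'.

Answer: the defect is in tally_events at line 22.
Key fact: Everything matches until log position 9, which reads 'stage result 21' in place of 'stage result 19'.
Call chain: main -> trim_outliers(21, 1) (called at line 49).
First divergence: position 9 — the shown line 'stage result 21' should read 'stage result 19'.
Intended log window:
  7: combined inputs 16 / 2
  8: tally_events: inputs 16 and 2
  9: stage result 19
  10: trim_outliers called with 19, 1
Execution walk:
  settle_round([2, 5, 7, 2]) -> 16  [called from resolve_slot, line 29]
  split_margin([2, 5, 7, 2], 2) -> 2  [called from resolve_slot, line 30]
  tally_events(16, 2) -> 21  [called from resolve_slot, line 32]
  resolve_slot([2, 5, 7, 2], 2) -> 21  [called from main, line 47]
  trim_outliers(21, 1) -> 21  [called from main, line 49]
Origin of each log line:
  1 — main, line 46
  2 — resolve_slot, line 28
  3 — settle_round, line 2
  4 — settle_round, line 6
  5 — split_margin, line 10
  6 — split_margin, line 15
  7 — resolve_slot, line 31
  8 — tally_events, line 19
  9 — main, line 48
  10 — trim_outliers, line 35
A correct fix: line 22: replace `21` with `19`.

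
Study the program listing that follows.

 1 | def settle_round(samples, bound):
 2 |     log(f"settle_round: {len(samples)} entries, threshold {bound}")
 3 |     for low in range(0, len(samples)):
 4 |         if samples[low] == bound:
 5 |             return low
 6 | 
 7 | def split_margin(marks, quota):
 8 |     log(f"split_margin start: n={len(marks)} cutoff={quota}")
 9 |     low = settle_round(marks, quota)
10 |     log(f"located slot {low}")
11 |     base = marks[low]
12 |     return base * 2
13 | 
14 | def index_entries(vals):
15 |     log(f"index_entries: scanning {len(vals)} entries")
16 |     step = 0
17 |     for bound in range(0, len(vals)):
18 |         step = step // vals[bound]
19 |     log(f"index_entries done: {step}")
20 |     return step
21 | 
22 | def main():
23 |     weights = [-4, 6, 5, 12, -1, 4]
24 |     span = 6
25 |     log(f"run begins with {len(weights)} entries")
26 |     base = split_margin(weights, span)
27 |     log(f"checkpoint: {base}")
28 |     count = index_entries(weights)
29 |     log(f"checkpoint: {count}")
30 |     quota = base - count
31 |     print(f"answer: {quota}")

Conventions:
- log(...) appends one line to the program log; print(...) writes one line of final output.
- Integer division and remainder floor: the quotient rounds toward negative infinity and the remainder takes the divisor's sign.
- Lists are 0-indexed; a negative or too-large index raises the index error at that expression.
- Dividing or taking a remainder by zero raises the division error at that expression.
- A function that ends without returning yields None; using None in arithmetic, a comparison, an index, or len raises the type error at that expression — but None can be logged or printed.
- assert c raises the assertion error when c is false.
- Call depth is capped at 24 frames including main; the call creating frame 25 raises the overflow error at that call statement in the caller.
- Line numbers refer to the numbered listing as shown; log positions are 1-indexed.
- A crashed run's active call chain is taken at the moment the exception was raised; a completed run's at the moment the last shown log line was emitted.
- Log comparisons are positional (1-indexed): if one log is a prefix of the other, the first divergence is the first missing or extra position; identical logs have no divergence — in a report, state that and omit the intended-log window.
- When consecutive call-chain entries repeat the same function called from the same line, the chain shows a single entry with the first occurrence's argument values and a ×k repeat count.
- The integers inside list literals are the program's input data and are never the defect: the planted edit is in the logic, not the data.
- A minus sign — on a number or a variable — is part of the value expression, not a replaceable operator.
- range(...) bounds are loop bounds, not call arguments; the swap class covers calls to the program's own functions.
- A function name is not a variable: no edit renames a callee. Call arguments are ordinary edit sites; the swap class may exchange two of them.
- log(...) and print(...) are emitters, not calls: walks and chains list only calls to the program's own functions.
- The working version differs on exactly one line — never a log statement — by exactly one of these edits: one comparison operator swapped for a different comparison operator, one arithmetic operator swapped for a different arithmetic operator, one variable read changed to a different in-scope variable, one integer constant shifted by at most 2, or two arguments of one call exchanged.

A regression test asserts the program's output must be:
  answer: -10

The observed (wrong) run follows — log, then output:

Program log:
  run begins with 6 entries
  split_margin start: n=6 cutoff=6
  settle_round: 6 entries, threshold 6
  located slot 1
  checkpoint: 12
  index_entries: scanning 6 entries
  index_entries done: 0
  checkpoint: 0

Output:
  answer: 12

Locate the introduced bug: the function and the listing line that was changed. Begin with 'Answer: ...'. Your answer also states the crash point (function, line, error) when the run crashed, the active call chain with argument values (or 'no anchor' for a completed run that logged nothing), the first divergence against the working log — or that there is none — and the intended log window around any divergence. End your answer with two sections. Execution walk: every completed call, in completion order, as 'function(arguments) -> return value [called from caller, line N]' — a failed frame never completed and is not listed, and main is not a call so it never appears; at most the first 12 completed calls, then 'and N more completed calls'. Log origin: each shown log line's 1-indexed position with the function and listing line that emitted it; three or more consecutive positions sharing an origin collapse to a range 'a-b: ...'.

Answer: the defect is in index_entries at line 18.
The tell: Position 7 is the first bad log line: 'index_entries done: 0' should read 'index_entries done: 22'.
Call chain: main.
First divergence: position 7 — the shown line 'index_entries done: 0' should read 'index_entries done: 22'.
Intended log window:
  5: checkpoint: 12
  6: index_entries: scanning 6 entries
  7: index_entries done: 22
  8: checkpoint: 22
Execution walk:
  settle_round([-4, 6, 5, 12, -1, 4], 6) -> 1  [called from split_margin, line 9]
  split_margin([-4, 6, 5, 12, -1, 4], 6) -> 12  [called from main, line 26]
  index_entries([-4, 6, 5, 12, -1, 4]) -> 0  [called from main, line 28]
Origin of each log line:
  1 — main, line 25
  2 — split_margin, line 8
  3 — settle_round, line 2
  4 — split_margin, line 10
  5 — main, line 27
  6 — index_entries, line 15
  7 — index_entries, line 19
  8 — main, line 29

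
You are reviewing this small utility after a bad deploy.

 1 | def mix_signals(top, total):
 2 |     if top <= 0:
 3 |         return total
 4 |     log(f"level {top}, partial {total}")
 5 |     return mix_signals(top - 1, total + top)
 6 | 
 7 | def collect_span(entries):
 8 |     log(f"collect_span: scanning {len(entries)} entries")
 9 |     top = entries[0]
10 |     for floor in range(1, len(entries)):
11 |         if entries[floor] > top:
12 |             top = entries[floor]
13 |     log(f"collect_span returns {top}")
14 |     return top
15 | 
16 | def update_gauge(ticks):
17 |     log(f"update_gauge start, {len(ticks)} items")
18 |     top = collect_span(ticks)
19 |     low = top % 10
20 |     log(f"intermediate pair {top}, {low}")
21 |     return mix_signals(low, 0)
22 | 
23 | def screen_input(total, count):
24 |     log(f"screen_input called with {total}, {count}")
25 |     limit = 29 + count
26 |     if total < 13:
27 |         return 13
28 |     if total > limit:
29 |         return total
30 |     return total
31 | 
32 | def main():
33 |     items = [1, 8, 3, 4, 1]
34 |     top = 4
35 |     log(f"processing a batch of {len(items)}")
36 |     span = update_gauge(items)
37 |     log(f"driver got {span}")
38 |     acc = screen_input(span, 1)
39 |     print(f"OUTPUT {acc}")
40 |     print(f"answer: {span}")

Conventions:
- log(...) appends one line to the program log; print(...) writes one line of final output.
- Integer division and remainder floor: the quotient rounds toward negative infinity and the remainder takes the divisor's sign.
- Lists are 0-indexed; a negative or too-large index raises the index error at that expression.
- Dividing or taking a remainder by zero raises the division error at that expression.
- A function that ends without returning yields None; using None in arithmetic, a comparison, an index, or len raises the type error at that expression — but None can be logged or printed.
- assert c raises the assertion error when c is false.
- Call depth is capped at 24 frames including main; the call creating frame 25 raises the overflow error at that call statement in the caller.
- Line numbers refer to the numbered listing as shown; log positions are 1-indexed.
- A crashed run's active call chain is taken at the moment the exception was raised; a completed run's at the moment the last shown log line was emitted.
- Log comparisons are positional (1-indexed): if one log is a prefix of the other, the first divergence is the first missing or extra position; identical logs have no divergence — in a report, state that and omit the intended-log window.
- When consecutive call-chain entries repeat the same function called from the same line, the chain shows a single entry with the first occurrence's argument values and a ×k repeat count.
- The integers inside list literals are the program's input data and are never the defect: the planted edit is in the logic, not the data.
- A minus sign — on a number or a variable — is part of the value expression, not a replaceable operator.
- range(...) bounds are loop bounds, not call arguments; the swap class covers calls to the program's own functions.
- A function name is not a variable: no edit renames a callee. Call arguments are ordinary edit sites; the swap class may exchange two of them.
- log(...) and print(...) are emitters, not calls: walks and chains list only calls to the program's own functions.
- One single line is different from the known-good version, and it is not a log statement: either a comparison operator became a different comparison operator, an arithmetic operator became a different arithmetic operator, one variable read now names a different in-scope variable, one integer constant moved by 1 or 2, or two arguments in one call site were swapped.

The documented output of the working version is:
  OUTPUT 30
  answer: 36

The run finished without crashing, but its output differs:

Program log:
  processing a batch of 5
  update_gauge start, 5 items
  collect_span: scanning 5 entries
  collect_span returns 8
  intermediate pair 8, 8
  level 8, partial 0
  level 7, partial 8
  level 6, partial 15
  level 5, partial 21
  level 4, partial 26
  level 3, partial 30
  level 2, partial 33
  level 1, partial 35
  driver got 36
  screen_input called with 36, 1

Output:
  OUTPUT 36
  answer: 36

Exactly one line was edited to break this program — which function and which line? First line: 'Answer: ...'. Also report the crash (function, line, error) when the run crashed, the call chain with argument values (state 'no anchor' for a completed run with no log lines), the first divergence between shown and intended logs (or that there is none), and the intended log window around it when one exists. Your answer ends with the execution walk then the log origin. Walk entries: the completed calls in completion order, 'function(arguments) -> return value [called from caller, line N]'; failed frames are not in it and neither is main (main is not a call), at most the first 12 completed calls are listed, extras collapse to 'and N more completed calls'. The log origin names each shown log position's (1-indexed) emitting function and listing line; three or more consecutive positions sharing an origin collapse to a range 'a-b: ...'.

Answer: the defect is in screen_input at line 29.
Key observation: No log line changed; the fault shows up purely in the output.
Call chain: main -> screen_input(36, 1) (called at line 38).
First divergence: none — the logs agree in full.
Execution walk:
  collect_span([1, 8, 3, 4, 1]) -> 8  [called from update_gauge, line 18]
  mix_signals(0, 36) -> 36  [called from mix_signals, line 5]
  mix_signals(1, 35) -> 36  [called from mix_signals, line 5]
  mix_signals(2, 33) -> 36  [called from mix_signals, line 5]
  mix_signals(3, 30) -> 36  [called from mix_signals, line 5]
  mix_signals(4, 26) -> 36  [called from mix_signals, line 5]
  mix_signals(5, 21) -> 36  [called from mix_signals, line 5]
  mix_signals(6, 15) -> 36  [called from mix_signals, line 5]
  mix_signals(7, 8) -> 36  [called from mix_signals, line 5]
  mix_signals(8, 0) -> 36  [called from update_gauge, line 21]
  update_gauge([1, 8, 3, 4, 1]) -> 36  [called from main, line 36]
  screen_input(36, 1) -> 36  [called from main, line 38]
Log line origins:
  1: from main, line 35
  2: from update_gauge, line 17
  3: from collect_span, line 8
  4: from collect_span, line 13
  5: from update_gauge, line 20
  6-13: from mix_signals, line 4
  14: from main, line 37
  15: from screen_input, line 24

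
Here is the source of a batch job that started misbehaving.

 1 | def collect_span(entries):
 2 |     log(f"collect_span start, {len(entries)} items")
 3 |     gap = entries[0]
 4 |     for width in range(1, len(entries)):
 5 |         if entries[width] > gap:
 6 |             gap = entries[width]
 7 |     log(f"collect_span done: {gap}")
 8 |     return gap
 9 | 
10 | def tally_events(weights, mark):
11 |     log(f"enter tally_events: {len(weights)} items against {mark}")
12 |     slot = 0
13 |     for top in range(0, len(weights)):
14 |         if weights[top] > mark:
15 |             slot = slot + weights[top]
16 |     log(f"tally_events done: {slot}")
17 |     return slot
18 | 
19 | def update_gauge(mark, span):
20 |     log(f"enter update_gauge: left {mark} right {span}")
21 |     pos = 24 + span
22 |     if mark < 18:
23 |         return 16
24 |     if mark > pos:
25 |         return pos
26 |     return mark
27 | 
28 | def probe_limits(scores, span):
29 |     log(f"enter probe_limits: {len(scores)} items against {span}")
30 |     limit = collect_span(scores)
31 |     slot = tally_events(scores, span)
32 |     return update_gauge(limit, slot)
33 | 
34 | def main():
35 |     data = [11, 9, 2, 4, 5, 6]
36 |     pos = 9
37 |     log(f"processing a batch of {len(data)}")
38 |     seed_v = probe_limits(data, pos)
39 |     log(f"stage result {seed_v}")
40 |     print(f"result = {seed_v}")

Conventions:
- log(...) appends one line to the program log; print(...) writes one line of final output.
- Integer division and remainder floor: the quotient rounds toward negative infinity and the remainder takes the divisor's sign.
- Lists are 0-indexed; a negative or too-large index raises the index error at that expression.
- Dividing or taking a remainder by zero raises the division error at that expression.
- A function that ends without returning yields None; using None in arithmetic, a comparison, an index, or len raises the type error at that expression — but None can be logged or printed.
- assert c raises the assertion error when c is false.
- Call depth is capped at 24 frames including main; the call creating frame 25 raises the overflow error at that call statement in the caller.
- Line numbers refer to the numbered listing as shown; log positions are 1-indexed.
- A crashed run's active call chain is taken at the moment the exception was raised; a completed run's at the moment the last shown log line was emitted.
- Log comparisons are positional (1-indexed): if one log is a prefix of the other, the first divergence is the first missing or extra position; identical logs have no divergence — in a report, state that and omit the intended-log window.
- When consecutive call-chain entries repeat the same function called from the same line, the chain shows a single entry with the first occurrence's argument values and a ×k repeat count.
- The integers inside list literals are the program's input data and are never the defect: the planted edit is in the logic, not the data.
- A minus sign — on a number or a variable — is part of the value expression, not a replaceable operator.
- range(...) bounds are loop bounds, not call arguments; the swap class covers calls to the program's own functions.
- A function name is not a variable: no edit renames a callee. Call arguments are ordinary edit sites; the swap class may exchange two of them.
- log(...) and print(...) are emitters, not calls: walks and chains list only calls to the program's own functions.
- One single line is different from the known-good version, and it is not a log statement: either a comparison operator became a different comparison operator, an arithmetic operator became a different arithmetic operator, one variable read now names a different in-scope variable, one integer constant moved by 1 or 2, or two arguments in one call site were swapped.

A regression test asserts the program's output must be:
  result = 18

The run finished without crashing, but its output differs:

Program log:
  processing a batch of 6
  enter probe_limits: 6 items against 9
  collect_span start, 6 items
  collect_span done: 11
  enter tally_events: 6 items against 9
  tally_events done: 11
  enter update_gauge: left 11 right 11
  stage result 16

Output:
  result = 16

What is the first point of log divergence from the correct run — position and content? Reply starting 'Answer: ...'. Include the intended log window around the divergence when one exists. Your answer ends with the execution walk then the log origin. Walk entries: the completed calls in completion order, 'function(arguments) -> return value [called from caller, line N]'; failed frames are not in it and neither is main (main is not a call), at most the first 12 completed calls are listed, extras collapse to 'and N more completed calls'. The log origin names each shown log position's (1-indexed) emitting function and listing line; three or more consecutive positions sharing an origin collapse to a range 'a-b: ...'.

Answer: position 8; shown 'stage result 16' vs intended 'stage result 18'.
Intended log window:
  6: tally_events done: 11
  7: enter update_gauge: left 11 right 11
  8: stage result 18
Execution walk:
  collect_span([11, 9, 2, 4, 5, 6]) -> 11  [called from probe_limits, line 30]
  tally_events([11, 9, 2, 4, 5, 6], 9) -> 11  [called from probe_limits, line 31]
  update_gauge(11, 11) -> 16  [called from probe_limits, line 32]
  probe_limits([11, 9, 2, 4, 5, 6], 9) -> 16  [called from main, line 38]
Log line origins:
  1: from main, line 37
  2: from probe_limits, line 29
  3: from collect_span, line 2
  4: from collect_span, line 7
  5: from tally_events, line 11
  6: from tally_events, line 16
  7: from update_gauge, line 20
  8: from main, line 39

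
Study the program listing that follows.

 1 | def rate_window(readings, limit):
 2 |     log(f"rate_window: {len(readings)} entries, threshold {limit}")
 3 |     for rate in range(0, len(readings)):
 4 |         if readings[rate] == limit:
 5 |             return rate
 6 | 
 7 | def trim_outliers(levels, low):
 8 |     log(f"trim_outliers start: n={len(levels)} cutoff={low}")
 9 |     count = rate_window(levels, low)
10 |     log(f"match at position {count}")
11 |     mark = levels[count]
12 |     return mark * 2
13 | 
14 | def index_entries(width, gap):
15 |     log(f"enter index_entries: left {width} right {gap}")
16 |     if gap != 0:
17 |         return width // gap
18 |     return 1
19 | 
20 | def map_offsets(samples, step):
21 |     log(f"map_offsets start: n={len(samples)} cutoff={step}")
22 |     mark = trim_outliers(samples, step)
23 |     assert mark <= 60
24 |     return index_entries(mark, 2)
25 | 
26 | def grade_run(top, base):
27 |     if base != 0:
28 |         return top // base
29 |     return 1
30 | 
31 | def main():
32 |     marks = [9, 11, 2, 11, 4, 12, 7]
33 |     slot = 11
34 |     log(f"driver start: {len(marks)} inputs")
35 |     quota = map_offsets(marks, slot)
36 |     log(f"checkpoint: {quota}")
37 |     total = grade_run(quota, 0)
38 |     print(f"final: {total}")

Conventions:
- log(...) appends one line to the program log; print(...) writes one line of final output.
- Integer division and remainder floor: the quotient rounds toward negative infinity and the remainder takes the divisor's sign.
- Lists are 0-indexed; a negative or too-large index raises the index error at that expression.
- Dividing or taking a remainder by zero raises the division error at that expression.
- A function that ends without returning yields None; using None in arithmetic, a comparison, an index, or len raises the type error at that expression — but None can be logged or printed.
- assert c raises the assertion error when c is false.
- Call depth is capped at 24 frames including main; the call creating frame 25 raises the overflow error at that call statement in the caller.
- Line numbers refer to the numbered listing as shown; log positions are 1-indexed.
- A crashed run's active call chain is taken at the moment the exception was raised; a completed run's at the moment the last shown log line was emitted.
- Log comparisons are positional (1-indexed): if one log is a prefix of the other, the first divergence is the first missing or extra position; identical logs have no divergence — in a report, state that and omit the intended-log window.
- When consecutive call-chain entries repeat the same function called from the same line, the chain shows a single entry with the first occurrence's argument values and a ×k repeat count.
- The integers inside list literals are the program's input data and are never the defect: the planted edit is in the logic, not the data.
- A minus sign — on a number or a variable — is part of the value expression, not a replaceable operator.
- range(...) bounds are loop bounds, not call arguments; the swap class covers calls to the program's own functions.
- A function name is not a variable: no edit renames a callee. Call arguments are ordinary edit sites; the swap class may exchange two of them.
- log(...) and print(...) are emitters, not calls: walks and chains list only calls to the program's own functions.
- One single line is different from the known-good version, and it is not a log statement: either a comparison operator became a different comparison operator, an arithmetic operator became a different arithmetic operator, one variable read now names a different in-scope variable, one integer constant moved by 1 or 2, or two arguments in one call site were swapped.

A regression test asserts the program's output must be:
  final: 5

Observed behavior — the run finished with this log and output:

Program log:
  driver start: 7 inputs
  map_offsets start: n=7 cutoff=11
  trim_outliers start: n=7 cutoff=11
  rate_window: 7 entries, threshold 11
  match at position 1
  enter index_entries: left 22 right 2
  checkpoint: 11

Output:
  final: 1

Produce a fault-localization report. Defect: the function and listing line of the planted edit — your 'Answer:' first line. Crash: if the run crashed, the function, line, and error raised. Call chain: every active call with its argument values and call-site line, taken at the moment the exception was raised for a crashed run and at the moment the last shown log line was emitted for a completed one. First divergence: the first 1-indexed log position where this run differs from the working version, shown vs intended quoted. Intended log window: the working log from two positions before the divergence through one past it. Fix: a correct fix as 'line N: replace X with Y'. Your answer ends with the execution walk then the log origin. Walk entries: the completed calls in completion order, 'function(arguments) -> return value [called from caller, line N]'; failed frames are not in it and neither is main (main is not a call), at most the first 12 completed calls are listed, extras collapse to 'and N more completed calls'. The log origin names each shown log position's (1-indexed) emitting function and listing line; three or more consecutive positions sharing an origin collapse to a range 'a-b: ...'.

Answer: the defect is in main at line 37.
Key fact: The two runs log identically and part ways only at the printed values.
Call chain: main.
First divergence: none — the logs agree in full.
Execution walk:
  rate_window([9, 11, 2, 11, 4, 12, 7], 11) -> 1  [called from trim_outliers, line 9]
  trim_outliers([9, 11, 2, 11, 4, 12, 7], 11) -> 22  [called from map_offsets, line 22]
  index_entries(22, 2) -> 11  [called from map_offsets, line 24]
  map_offsets([9, 11, 2, 11, 4, 12, 7], 11) -> 11  [called from main, line 35]
  grade_run(11, 0) -> 1  [called from main, line 37]
Origin of each log line:
  1: from main, line 34
  2: from map_offsets, line 21
  3: from trim_outliers, line 8
  4: from rate_window, line 2
  5: from trim_outliers, line 10
  6: from index_entries, line 15
  7: from main, line 36
A correct fix: line 37: replace `0` with `2`.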